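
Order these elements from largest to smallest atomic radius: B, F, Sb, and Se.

B is in period 2, group 13; F is in period 2, group 17; Se is in period 4, group 16; Sb is in period 5, group 15.
Atomic radius shrinks across a period as nuclear charge pulls the same shell inward, and grows down a group as new shells are added.
These span different periods and groups, so the two trends combine.
B > F: B lies to the left of F in period 2, so the across-period effect alone puts B larger.
Se > B: the two effects oppose for this pair; the down-group effect wins (116 vs 85 pm).
Sb > Se: both effects reinforce here, so Sb is clearly the larger of the two.
Approximate values (pm): B 85, F 64, Se 116, Sb 140.
So from largest to smallest: Sb > Se > B > F.

Sb, Se, B, F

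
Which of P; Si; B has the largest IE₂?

The second ionization energy removes an electron from the +1 ion. For each element: P⁺ still has 4 valence electrons; Si⁺ still has 3 valence electrons; B⁺ still has 2 valence electrons.
All are still removing valence electrons, so compare the +1 ions as you would atoms: IE_2 generally rises across a period (higher Z_eff) and falls down a group (larger shell), subject to the usual subshell exceptions.
Valence configurations: P⁺ [Ne]3s²3p², Si⁺ [Ne]3s²3p¹, B⁺ [He]2s².
Tabulated IE_2 (kJ/mol): P 1907, Si 1577, B 2427.
Putting it together, IE_2: Si < P < B.

B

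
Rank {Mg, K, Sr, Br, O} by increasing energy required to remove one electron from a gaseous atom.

O is in period 2, group 16; Mg is in period 3, group 2; K is in period 4, group 1; Br is in period 4, group 17; Sr is in period 5, group 2.
Across a period the outer electron is held more tightly (higher IE₁); down a group it sits in a higher shell, more shielded, and comes off more easily.
Here both period and group differ, so the two effects have to be weighed against each other.
Sr > K: period and group pull opposite ways; the across-period shift dominates (550 vs 419 kJ/mol).
Mg > Sr: they share group 2; the group trend gives Mg the larger value.
Br > Mg: period and group pull opposite ways; the across-period shift dominates (1140 vs 738 kJ/mol).
O > Br: period and group pull opposite ways; the down-group shift dominates (1314 vs 1140 kJ/mol).
For reference (kJ/mol): O 1314, Mg 738, K 419, Br 1140, Sr 550.
So from lowest to highest: K < Sr < Mg < Br < O.

K < Sr < Mg < Br < O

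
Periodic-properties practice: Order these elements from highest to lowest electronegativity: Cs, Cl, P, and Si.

Cl, P, Si, Cs

Si is in period 3, group 14; P is in period 3, group 15; Cl is in period 3, group 17; Cs is in period 6, group 1.
EN rises left→right (higher Z_eff, smaller atoms) and falls top→bottom (larger, more shielded atoms).
These span different periods and groups, so the two trends combine.
Si > Cs: relative to Cs, both the across-period and down-group shifts push Si's electronegativity up.
P > Si: P lies to the right of Si in period 3, so the across-period effect alone puts P higher.
Cl > P: both are in period 3; the period trend gives Cl the larger value.
For reference (Pauling): Si 1.90, P 2.19, Cl 3.16, Cs 0.79.
So from highest to lowest: Cl > P > Si > Cs.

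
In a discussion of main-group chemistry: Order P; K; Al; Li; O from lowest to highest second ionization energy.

Al < P < K < O < Li

IE_2 is the cost of taking one more electron from the +1 cation: P⁺ still has 4 valence electrons; K⁺ is the bare [Ar] core; Al⁺ still has 2 valence electrons; Li⁺ is the bare [He] core; O⁺ still has 5 valence electrons.
Usually core removal costs more than valence removal, but here the competition is close: a tightly held n=2 valence electron can cost more to remove than an n=3 core electron, so the actual values have to decide it.
Valence configurations: P⁺ [Ne]3s²3p², Al⁺ [Ne]3s², O⁺ [He]2s²2p³.
Approximate IE_2 values (kJ/mol): P 1907, K 3052, Al 1817, Li 7298, O 3388.
Overall IE_2 order: Al < P < K < O < Li.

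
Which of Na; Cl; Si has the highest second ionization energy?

Na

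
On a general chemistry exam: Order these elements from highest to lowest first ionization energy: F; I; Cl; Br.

F, Cl, Br, I

IE₁ increases left→right with effective nuclear charge and decreases top→bottom as the valence shell moves farther out.
All are in group 17, so first ionization energy increases up the group.
So from highest to lowest: F > Cl > Br > I.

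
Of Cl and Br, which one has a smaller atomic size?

Cl

Cl is in period 3, group 17; Br is in period 4, group 17.
Atomic radius shrinks across a period as nuclear charge pulls the same shell inward, and grows down a group as new shells are added.
All are in group 17, so atomic radius increases down the group.
So Cl has the smaller atomic size (Cl < Br).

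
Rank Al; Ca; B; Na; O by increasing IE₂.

Consider each +1 ion: Al⁺ still has 2 valence electrons; Ca⁺ still has 1 valence electron; B⁺ still has 2 valence electrons; Na⁺ is the bare [Ne] core; O⁺ still has 5 valence electrons.
Core electrons are held far more tightly than valence electrons, so Na tops the IE_2 order.
Valence configurations: Al⁺ [Ne]3s², Ca⁺ [Ar]4s¹, B⁺ [He]2s², O⁺ [He]2s²2p³.
The numbers (kJ/mol): Al 1817, Ca 1145, B 2427, Na 4562, O 3388.
Hence IE_2: Ca < Al < B < O < Na.

Ca, Al, B, O, Na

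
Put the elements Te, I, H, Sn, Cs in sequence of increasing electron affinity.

Cs < H < Sn < Te < I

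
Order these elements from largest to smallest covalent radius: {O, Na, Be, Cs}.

Cs > Na > Be > O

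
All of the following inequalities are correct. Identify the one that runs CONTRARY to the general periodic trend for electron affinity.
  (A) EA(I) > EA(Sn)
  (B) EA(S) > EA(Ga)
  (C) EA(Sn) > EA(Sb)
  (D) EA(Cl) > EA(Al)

(C)

The general trend: electron affinity increases across a period and decreases down a group.
(A) I (period 5, group 17) vs Sn (period 5, group 14): the stated order agrees with the simple trend.
(B) S (period 3, group 16) vs Ga (period 4, group 13): the stated order agrees with the simple trend.
(C) Sn (period 5, group 14) vs Sb (period 5, group 15): the stated order contradicts the simple trend.
(D) Cl (period 3, group 17) vs Al (period 3, group 13): the stated order agrees with the simple trend.
The exception is (C): adding an electron to Sb's half-filled 5p³ is unfavourable, so Sn has the more exothermic EA.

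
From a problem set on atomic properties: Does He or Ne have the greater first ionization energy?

He is in period 1, group 18; Ne is in period 2, group 18.
Across a period the outer electron is held more tightly (higher IE₁); down a group it sits in a higher shell, more shielded, and comes off more easily.
All are in group 18, so first ionization energy increases up the group.
So He has the greater first ionization energy (He > Ne).

He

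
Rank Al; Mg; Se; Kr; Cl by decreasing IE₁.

Mg is in period 3, group 2; Al is in period 3, group 13; Cl is in period 3, group 17; Se is in period 4, group 16; Kr is in period 4, group 18.
Across a period the outer electron is held more tightly (higher IE₁); down a group it sits in a higher shell, more shielded, and comes off more easily.
Here both period and group differ, so the two effects have to be weighed against each other.
Mg > Al: this pair runs against the simple trend — see the exception note.
Se > Mg: the two effects oppose for this pair; the across-period effect wins (941 vs 738 kJ/mol).
Cl > Se: both effects reinforce here, so Cl is clearly the higher of the two.
Kr > Cl: the two effects oppose for this pair; the across-period effect wins (1351 vs 1251 kJ/mol).
Note the exception: Mg has a higher first ionization energy than Al, contrary to the simple trend — Al's single 3p electron is easier to remove than one from Mg's filled 3s².
For reference (kJ/mol): Mg 738, Al 578, Cl 1251, Se 941, Kr 1351.
So from highest to lowest: Kr > Cl > Se > Mg > Al.

Kr, Cl, Se, Mg, Al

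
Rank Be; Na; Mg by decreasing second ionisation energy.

Na > Be > Mg

IE_2 is the cost of taking one more electron from the +1 cation: Be⁺ still has 1 valence electron; Na⁺ is the bare [Ne] core; Mg⁺ still has 1 valence electron.
Pulling an electron out of a noble-gas core costs far more than removing a remaining valence electron, so Na sits at the high end of IE_2.
Valence configurations: Be⁺ [He]2s¹, Mg⁺ [Ne]3s¹.
The numbers (kJ/mol): Be 1757, Na 4562, Mg 1451.
Putting it together, IE_2: Mg < Be < Na.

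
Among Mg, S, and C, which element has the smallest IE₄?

S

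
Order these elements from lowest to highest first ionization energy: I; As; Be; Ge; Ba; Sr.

Ba, Sr, Ge, Be, As, I

Be is in period 2, group 2; Ge is in period 4, group 14; As is in period 4, group 15; Sr is in period 5, group 2; I is in period 5, group 17; Ba is in period 6, group 2.
IE₁ increases left→right with effective nuclear charge and decreases top→bottom as the valence shell moves farther out.
Neither a single period nor a single group — weigh both effects.
Sr > Ba: Sr sits above Ba in group 2, so the down-group effect alone puts Sr higher.
Ge > Sr: relative to Sr, both the across-period and down-group shifts push Ge's first ionization energy up.
Be > Ge: the two effects oppose for this pair; the down-group effect wins (900 vs 762 kJ/mol).
As > Be: the two effects oppose for this pair; the across-period effect wins (947 vs 900 kJ/mol).
I > As: the two effects oppose for this pair; the across-period effect wins (1008 vs 947 kJ/mol).
For reference (kJ/mol): Be 900, Ge 762, As 947, Sr 550, I 1008, Ba 503.
So from lowest to highest: Ba < Sr < Ge < Be < As < I.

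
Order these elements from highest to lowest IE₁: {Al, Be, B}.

Be > B > Al

Be is in period 2, group 2; B is in period 2, group 13; Al is in period 3, group 13.
IE₁ increases left→right with effective nuclear charge and decreases top→bottom as the valence shell moves farther out.
Neither a single period nor a single group — weigh both effects.
B > Al: B sits above Al in group 13, so the down-group effect alone puts B higher.
Be > B: this pair runs against the simple trend — see the exception note.
Note the exception: Be has a higher first ionization energy than B, contrary to the simple trend — removing B's lone 2p electron is easier than breaking Be's filled 2s².
For reference (kJ/mol): Be 900, B 801, Al 578.
So from highest to lowest: Be > B > Al.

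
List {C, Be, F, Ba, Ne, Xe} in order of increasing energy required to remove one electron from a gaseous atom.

Be is in period 2, group 2; C is in period 2, group 14; F is in period 2, group 17; Ne is in period 2, group 18; Xe is in period 5, group 18; Ba is in period 6, group 2.
Across a period the outer electron is held more tightly (higher IE₁); down a group it sits in a higher shell, more shielded, and comes off more easily.
Here both period and group differ, so the two effects have to be weighed against each other.
Be > Ba: they share group 2; the group trend gives Be the larger value.
C > Be: C lies to the right of Be in period 2, so the across-period effect alone puts C higher.
Xe > C: the two effects oppose for this pair; the across-period effect wins (1170 vs 1086 kJ/mol).
F > Xe: the two effects oppose for this pair; the down-group effect wins (1681 vs 1170 kJ/mol).
Ne > F: both are in period 2; the period trend gives Ne the larger value.
Tabulated first ionization energy (kJ/mol): Be 900, C 1086, F 1681, Ne 2081, Xe 1170, Ba 503.
So from lowest to highest: Ba < Be < C < Xe < F < Ne.

Ba, Be, C, Xe, F, Ne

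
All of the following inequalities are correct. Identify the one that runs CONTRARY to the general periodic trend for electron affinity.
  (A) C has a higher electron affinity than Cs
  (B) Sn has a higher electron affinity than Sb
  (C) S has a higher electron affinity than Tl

The general trend: electron affinity increases across a period and decreases down a group.
(A) C (period 2, group 14) vs Cs (period 6, group 1): the stated order agrees with the simple trend.
(B) Sn (period 5, group 14) vs Sb (period 5, group 15): the stated order contradicts the simple trend.
(C) S (period 3, group 16) vs Tl (period 6, group 13): the stated order agrees with the simple trend.
The exception is (B): adding an electron to Sb's half-filled 5p³ is unfavourable, so Sn has the more exothermic EA.

(B)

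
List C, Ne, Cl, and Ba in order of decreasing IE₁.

C is in period 2, group 14; Ne is in period 2, group 18; Cl is in period 3, group 17; Ba is in period 6, group 2.
IE₁ increases left→right with effective nuclear charge and decreases top→bottom as the valence shell moves farther out.
These span different periods and groups, so the two trends combine.
C > Ba: relative to Ba, both the across-period and down-group shifts push C's first ionization energy up.
Cl > C: the two effects oppose for this pair; the across-period effect wins (1251 vs 1086 kJ/mol).
Ne > Cl: relative to Cl, both the across-period and down-group shifts push Ne's first ionization energy up.
Tabulated first ionization energy (kJ/mol): C 1086, Ne 2081, Cl 1251, Ba 503.
So from highest to lowest: Ne > Cl > C > Ba.

Ne > Cl > C > Ba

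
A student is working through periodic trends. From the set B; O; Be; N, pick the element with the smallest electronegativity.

Be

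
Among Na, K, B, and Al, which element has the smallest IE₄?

IE_4 is the cost of taking one more electron from the +3 cation: Na³⁺ is already 2 electrons into the core; K³⁺ is already 2 electrons into the core; B³⁺ is the bare [He] core; Al³⁺ is the bare [Ne] core.
All of these are removing an electron from a noble-gas core or deeper; the smaller core (lower principal quantum number) is held far more tightly, and within a period the higher nuclear charge binds the same core more tightly.
Approximate IE_4 values (kJ/mol): Na 9543, K 5877, B 25026, Al 11577.
Putting it together, IE_4: K < Na < Al < B.

K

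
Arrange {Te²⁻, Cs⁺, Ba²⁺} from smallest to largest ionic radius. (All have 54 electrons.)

All of these have 54 electrons, so size is governed by nuclear charge alone: the more protons, the stronger the pull on the same electron cloud, and the smaller the ion.
Nuclear charges: Ba²⁺ (Z=56), Cs⁺ (Z=55), Te²⁻ (Z=52).
Smallest to largest: Ba²⁺ < Cs⁺ < Te²⁻.

Ba²⁺ < Cs⁺ < Te²⁻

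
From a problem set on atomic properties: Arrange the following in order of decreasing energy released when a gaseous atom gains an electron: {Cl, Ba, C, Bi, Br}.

C is in period 2, group 14; Cl is in period 3, group 17; Br is in period 4, group 17; Ba is in period 6, group 2; Bi is in period 6, group 15.
Electron affinity generally becomes more exothermic across a period toward the halogens and less exothermic down a group.
These span different periods and groups, so the two trends combine.
Bi > Ba: Bi lies to the right of Ba in period 6, so the across-period effect alone puts Bi higher.
C > Bi: the two effects oppose for this pair; the down-group effect wins (122 vs 91 kJ/mol).
Br > C: period and group pull opposite ways; the across-period shift dominates (325 vs 122 kJ/mol).
Cl > Br: Cl sits above Br in group 17, so the down-group effect alone puts Cl higher.
Approximate values (kJ/mol): C 122, Cl 349, Br 325, Ba 14, Bi 91.
So from highest to lowest: Cl > Br > C > Bi > Ba.

Cl, Br, C, Bi, Ba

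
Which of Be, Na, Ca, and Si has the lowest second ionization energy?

Ca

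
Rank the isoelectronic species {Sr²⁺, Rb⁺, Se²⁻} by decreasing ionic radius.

Se²⁻ > Rb⁺ > Sr²⁺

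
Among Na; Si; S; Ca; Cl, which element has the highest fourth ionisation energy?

After 3 electrons have been removed, what remains? Na³⁺ is already 2 electrons into the core; Si³⁺ still has 1 valence electron; S³⁺ still has 3 valence electrons; Ca³⁺ is already 1 electron into the core; Cl³⁺ still has 4 valence electrons.
Breaking into a closed-shell core is much more expensive than removing a leftover valence electron — Ca and Na have the largest IE_4 here.
Valence configurations: Si³⁺ [Ne]3s¹, S³⁺ [Ne]3s²3p¹, Cl³⁺ [Ne]3s²3p².
Approximate IE_4 values (kJ/mol): Na 9543, Si 4356, S 4556, Ca 6491, Cl 5159.
Putting it together, IE_4: Si < S < Cl < Ca < Na.

Na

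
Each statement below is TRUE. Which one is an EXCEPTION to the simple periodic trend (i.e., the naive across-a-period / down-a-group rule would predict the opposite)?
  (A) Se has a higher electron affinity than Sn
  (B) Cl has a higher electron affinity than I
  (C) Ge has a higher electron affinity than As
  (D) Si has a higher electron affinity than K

The general trend: electron affinity increases across a period and decreases down a group.
(A) Se (period 4, group 16) vs Sn (period 5, group 14): the stated order agrees with the simple trend.
(B) Cl (period 3, group 17) vs I (period 5, group 17): the stated order agrees with the simple trend.
(C) Ge (period 4, group 14) vs As (period 4, group 15): the stated order contradicts the simple trend.
(D) Si (period 3, group 14) vs K (period 4, group 1): the stated order agrees with the simple trend.
The exception is (C): adding an electron to As's half-filled 4p³ is unfavourable, so Ge (4p²) has the more exothermic EA.

(C)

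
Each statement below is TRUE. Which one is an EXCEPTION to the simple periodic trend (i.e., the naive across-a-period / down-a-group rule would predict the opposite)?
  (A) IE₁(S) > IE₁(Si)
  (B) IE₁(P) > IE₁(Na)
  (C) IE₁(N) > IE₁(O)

(C)

The general trend: IE₁ increases across a period and decreases down a group.
(A) S (period 3, group 16) vs Si (period 3, group 14): the stated order agrees with the simple trend.
(B) P (period 3, group 15) vs Na (period 3, group 1): the stated order agrees with the simple trend.
(C) N (period 2, group 15) vs O (period 2, group 16): the stated order contradicts the simple trend.
The exception is (C): pairing an electron in O's 2p⁴ costs repulsion energy, so O ionizes more easily than half-filled N (2p³).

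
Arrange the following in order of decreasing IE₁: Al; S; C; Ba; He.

He > C > S > Al > Ba

Across a period the outer electron is held more tightly (higher IE₁); down a group it sits in a higher shell, more shielded, and comes off more easily.
Neither a single period nor a single group — weigh both effects.
Al > Ba: relative to Ba, both the across-period and down-group shifts push Al's first ionization energy up.
S > Al: S lies to the right of Al in period 3, so the across-period effect alone puts S higher.
C > S: period and group pull opposite ways; the down-group shift dominates (1086 vs 1000 kJ/mol).
He > C: relative to C, both the across-period and down-group shifts push He's first ionization energy up.
Tabulated first ionization energy (kJ/mol): He 2372, C 1086, Al 578, S 1000, Ba 503.
So from highest to lowest: He > C > S > Al > Ba.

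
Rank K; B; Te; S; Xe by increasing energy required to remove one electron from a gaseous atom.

B is in period 2, group 13; S is in period 3, group 16; K is in period 4, group 1; Te is in period 5, group 16; Xe is in period 5, group 18.
Removing the outermost electron gets harder across a period and easier down a group.
These span different periods and groups, so the two trends combine.
B > K: both effects reinforce here, so B is clearly the higher of the two.
Te > B: the two effects oppose for this pair; the across-period effect wins (869 vs 801 kJ/mol).
S > Te: S sits above Te in group 16, so the down-group effect alone puts S higher.
Xe > S: period and group pull opposite ways; the across-period shift dominates (1170 vs 1000 kJ/mol).
For reference (kJ/mol): B 801, S 1000, K 419, Te 869, Xe 1170.
So from lowest to highest: K < B < Te < S < Xe.

K < B < Te < S < Xe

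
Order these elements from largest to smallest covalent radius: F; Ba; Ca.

Ba > Ca > F

Atomic radius shrinks across a period as nuclear charge pulls the same shell inward, and grows down a group as new shells are added.
These span different periods and groups, so the two trends combine.
Ca > F: relative to F, both the across-period and down-group shifts push Ca's atomic radius up.
Ba > Ca: they share group 2; the group trend gives Ba the larger value.
Tabulated atomic radius (pm): F 64, Ca 171, Ba 196.
So from largest to smallest: Ba > Ca > F.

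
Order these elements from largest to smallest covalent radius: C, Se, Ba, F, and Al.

Atomic radius shrinks across a period as nuclear charge pulls the same shell inward, and grows down a group as new shells are added.
Neither a single period nor a single group — weigh both effects.
C > F: both are in period 2; the period trend gives C the larger value.
Se > C: the two effects oppose for this pair; the down-group effect wins (116 vs 75 pm).
Al > Se: the two effects oppose for this pair; the across-period effect wins (126 vs 116 pm).
Ba > Al: relative to Al, both the across-period and down-group shifts push Ba's atomic radius up.
Approximate values (pm): C 75, F 64, Al 126, Se 116, Ba 196.
So from largest to smallest: Ba > Al > Se > C > F.

Ba > Al > Se > C > F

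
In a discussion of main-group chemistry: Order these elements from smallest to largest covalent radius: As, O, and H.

H < O < As

H is in period 1, group 1; O is in period 2, group 16; As is in period 4, group 15.
Radius decreases left→right (rising Z_eff, same n) and increases top→bottom (higher n).
Here both period and group differ, so the two effects have to be weighed against each other.
O > H: the two effects oppose for this pair; the down-group effect wins (63 vs 32 pm).
As > O: both effects reinforce here, so As is clearly the larger of the two.
Tabulated atomic radius (pm): H 32, O 63, As 121.
So from smallest to largest: H < O < As.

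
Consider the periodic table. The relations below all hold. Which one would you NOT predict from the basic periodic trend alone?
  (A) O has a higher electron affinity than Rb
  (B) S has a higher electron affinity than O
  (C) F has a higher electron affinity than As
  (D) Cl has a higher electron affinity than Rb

The general trend: electron affinity increases across a period and decreases down a group.
(A) O (period 2, group 16) vs Rb (period 5, group 1): the stated order agrees with the simple trend.
(B) S (period 3, group 16) vs O (period 2, group 16): the stated order contradicts the simple trend.
(C) F (period 2, group 17) vs As (period 4, group 15): the stated order agrees with the simple trend.
(D) Cl (period 3, group 17) vs Rb (period 5, group 1): the stated order agrees with the simple trend.
The exception is (B): the compact 2p subshell of O repels the added electron more than S's larger 3p does.

(B)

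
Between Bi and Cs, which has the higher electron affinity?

Bi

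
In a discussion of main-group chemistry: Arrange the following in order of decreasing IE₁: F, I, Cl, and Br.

Across a period the outer electron is held more tightly (higher IE₁); down a group it sits in a higher shell, more shielded, and comes off more easily.
All are in group 17, so first ionization energy increases up the group.
So from highest to lowest: F > Cl > Br > I.

F > Cl > Br > I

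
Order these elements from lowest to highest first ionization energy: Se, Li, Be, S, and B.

Across a period the outer electron is held more tightly (higher IE₁); down a group it sits in a higher shell, more shielded, and comes off more easily.
These span different periods and groups, so the two trends combine.
B > Li: B lies to the right of Li in period 2, so the across-period effect alone puts B higher.
Be > B: this pair runs against the simple trend — see the exception note.
Se > Be: the two effects oppose for this pair; the across-period effect wins (941 vs 900 kJ/mol).
S > Se: they share group 16; the group trend gives S the larger value.
Note the exception: Be has a higher first ionization energy than B, contrary to the simple trend — removing B's lone 2p electron is easier than breaking Be's filled 2s².
For reference (kJ/mol): Li 520, Be 900, B 801, S 1000, Se 941.
So from lowest to highest: Li < B < Be < Se < S.

Li < B < Be < Se < S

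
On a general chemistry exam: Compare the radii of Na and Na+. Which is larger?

Forming Na+ removes 1 electron from Na. Fewer electrons for the same nuclear charge means less shielding and a higher Z_eff on the remaining electrons, and for main-group metals the entire outer shell is lost.
A cation is smaller than its parent atom: Na+ < Na.

Na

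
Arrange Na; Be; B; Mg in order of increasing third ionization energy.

B, Na, Mg, Be

Consider each +2 ion: Na²⁺ is already 1 electron into the core; Be²⁺ is the bare [He] core; B²⁺ still has 1 valence electron; Mg²⁺ is the bare [Ne] core.
Core electrons are held far more tightly than valence electrons, so Na, Mg and Be top the IE_3 order.
Tabulated IE_3 (kJ/mol): Na 6910, Be 14849, B 3660, Mg 7733.
Hence IE_3: B < Na < Mg < Be.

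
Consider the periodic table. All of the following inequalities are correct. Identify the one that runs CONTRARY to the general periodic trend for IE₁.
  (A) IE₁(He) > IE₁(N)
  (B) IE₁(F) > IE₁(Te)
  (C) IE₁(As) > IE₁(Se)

(C)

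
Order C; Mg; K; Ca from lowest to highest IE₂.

Ca < Mg < C < K

Consider each +1 ion: C⁺ still has 3 valence electrons; Mg⁺ still has 1 valence electron; K⁺ is the bare [Ar] core; Ca⁺ still has 1 valence electron.
Pulling an electron out of a noble-gas core costs far more than removing a remaining valence electron, so K sits at the high end of IE_2.
Valence configurations: C⁺ [He]2s²2p¹, Mg⁺ [Ne]3s¹, Ca⁺ [Ar]4s¹.
The numbers (kJ/mol): C 2353, Mg 1451, K 3052, Ca 1145.
Hence IE_2: Ca < Mg < C < K.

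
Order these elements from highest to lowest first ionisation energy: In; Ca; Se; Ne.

Ne, Se, Ca, In

Ne is in period 2, group 18; Ca is in period 4, group 2; Se is in period 4, group 16; In is in period 5, group 13.
IE₁ increases left→right with effective nuclear charge and decreases top→bottom as the valence shell moves farther out.
Here both period and group differ, so the two effects have to be weighed against each other.
Ca > In: period and group pull opposite ways; the down-group shift dominates (590 vs 558 kJ/mol).
Se > Ca: Se lies to the right of Ca in period 4, so the across-period effect alone puts Se higher.
Ne > Se: both effects reinforce here, so Ne is clearly the higher of the two.
For reference (kJ/mol): Ne 2081, Ca 590, Se 941, In 558.
So from highest to lowest: Ne > Se > Ca > In.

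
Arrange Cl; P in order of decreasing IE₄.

Cl, P

IE_4 is the cost of taking one more electron from the +3 cation: Cl³⁺ still has 4 valence electrons; P³⁺ still has 2 valence electrons.
All are still removing valence electrons, so compare the +3 ions as you would atoms: IE_4 generally rises across a period (higher Z_eff) and falls down a group (larger shell), subject to the usual subshell exceptions.
Valence configurations: Cl³⁺ [Ne]3s²3p², P³⁺ [Ne]3s².
The numbers (kJ/mol): Cl 5159, P 4964.
So the fourth ionization energies run P < Cl.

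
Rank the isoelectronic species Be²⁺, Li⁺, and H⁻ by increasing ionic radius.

Be²⁺, Li⁺, H⁻

All of these have 2 electrons, so size is governed by nuclear charge alone: the more protons, the stronger the pull on the same electron cloud, and the smaller the ion.
Nuclear charges: Be²⁺ (Z=4), Li⁺ (Z=3), H⁻ (Z=1).
Smallest to largest: Be²⁺ < Li⁺ < H⁻.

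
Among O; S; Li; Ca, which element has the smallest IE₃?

S

The third ionization energy removes an electron from the +2 ion. For each element: O²⁺ still has 4 valence electrons; S²⁺ still has 4 valence electrons; Li²⁺ is already 1 electron into the core; Ca²⁺ is the bare [Ar] core.
Usually core removal costs more than valence removal, but here the competition is close: a tightly held n=2 valence electron can cost more to remove than an n=3 core electron, so the actual values have to decide it.
Valence configurations: O²⁺ [He]2s²2p², S²⁺ [Ne]3s²3p².
The numbers (kJ/mol): O 5300, S 3357, Li 11815, Ca 4912.
So the third ionization energies run S < Ca < O < Li.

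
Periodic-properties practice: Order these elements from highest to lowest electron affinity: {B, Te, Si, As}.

Te > Si > As > B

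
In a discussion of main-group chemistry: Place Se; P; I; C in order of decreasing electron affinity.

C is in period 2, group 14; P is in period 3, group 15; Se is in period 4, group 16; I is in period 5, group 17.
Atoms with high Z_eff and room in the valence shell (especially the halogens) have the most exothermic electron affinities.
A diagonal step moves right (one effect) and down (the opposite effect) at once.
C > P: the two effects oppose for this pair; the down-group effect wins (122 vs 72 kJ/mol).
Se > C: period and group pull opposite ways; the across-period shift dominates (195 vs 122 kJ/mol).
I > Se: period and group pull opposite ways; the across-period shift dominates (295 vs 195 kJ/mol).
Tabulated electron affinity (kJ/mol): C 122, P 72, Se 195, I 295.
So from highest to lowest: I > Se > C > P.

I, Se, C, P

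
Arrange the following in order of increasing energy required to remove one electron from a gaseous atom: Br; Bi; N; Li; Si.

Li, Bi, Si, Br, N

Li is in period 2, group 1; N is in period 2, group 15; Si is in period 3, group 14; Br is in period 4, group 17; Bi is in period 6, group 15.
Across a period the outer electron is held more tightly (higher IE₁); down a group it sits in a higher shell, more shielded, and comes off more easily.
Here both period and group differ, so the two effects have to be weighed against each other.
Bi > Li: the two effects oppose for this pair; the across-period effect wins (703 vs 520 kJ/mol).
Si > Bi: period and group pull opposite ways; the down-group shift dominates (786 vs 703 kJ/mol).
Br > Si: period and group pull opposite ways; the across-period shift dominates (1140 vs 786 kJ/mol).
N > Br: period and group pull opposite ways; the down-group shift dominates (1402 vs 1140 kJ/mol).
Tabulated first ionization energy (kJ/mol): Li 520, N 1402, Si 786, Br 1140, Bi 703.
So from lowest to highest: Li < Bi < Si < Br < N.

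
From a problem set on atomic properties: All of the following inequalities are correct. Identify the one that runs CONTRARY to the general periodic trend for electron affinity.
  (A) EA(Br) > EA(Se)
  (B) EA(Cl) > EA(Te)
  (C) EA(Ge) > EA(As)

The general trend: electron affinity increases across a period and decreases down a group.
(A) Br (period 4, group 17) vs Se (period 4, group 16): the stated order agrees with the simple trend.
(B) Cl (period 3, group 17) vs Te (period 5, group 16): the stated order agrees with the simple trend.
(C) Ge (period 4, group 14) vs As (period 4, group 15): the stated order contradicts the simple trend.
The exception is (C): adding an electron to As's half-filled 4p³ is unfavourable, so Ge (4p²) has the more exothermic EA.

(C)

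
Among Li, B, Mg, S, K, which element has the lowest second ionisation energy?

Mg

Consider each +1 ion: Li⁺ is the bare [He] core; B⁺ still has 2 valence electrons; Mg⁺ still has 1 valence electron; S⁺ still has 5 valence electrons; K⁺ is the bare [Ar] core.
Breaking into a closed-shell core is much more expensive than removing a leftover valence electron — K and Li have the largest IE_2 here.
Valence configurations: B⁺ [He]2s², Mg⁺ [Ne]3s¹, S⁺ [Ne]3s²3p³.
Tabulated IE_2 (kJ/mol): Li 7298, B 2427, Mg 1451, S 2252, K 3052.
So the second ionization energies run Mg < S < B < K < Li.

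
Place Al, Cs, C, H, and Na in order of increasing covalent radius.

H < C < Al < Na < Cs

H is in period 1, group 1; C is in period 2, group 14; Na is in period 3, group 1; Al is in period 3, group 13; Cs is in period 6, group 1.
Radius decreases left→right (rising Z_eff, same n) and increases top→bottom (higher n).
These span different periods and groups, so the two trends combine.
C > H: the two effects oppose for this pair; the down-group effect wins (75 vs 32 pm).
Al > C: both effects reinforce here, so Al is clearly the larger of the two.
Na > Al: both are in period 3; the period trend gives Na the larger value.
Cs > Na: they share group 1; the group trend gives Cs the larger value.
Tabulated atomic radius (pm): H 32, C 75, Na 155, Al 126, Cs 232.
So from smallest to largest: H < C < Al < Na < Cs.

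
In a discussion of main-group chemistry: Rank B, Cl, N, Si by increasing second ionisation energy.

After 1 electron has been removed, what remains? B⁺ still has 2 valence electrons; Cl⁺ still has 6 valence electrons; N⁺ still has 4 valence electrons; Si⁺ still has 3 valence electrons.
All are still removing valence electrons, so compare the +1 ions as you would atoms: IE_2 generally rises across a period (higher Z_eff) and falls down a group (larger shell), subject to the usual subshell exceptions.
Valence configurations: B⁺ [He]2s², Cl⁺ [Ne]3s²3p⁴, N⁺ [He]2s²2p², Si⁺ [Ne]3s²3p¹.
Approximate IE_2 values (kJ/mol): B 2427, Cl 2298, N 2856, Si 1577.
So the second ionization energies run Si < Cl < B < N.

Si < Cl < B < N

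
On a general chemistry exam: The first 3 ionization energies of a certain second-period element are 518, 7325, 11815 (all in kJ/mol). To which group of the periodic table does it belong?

Group 1

Look for the largest jump between consecutive ionization energies: IE2/IE1 ≈ 14.1, far larger than any earlier ratio.
That jump marks the point where a core electron is being removed. So the atom has 1 valence electron.
A main-group element with 1 valence electron is in group 1.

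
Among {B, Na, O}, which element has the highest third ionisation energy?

Na

The third ionization energy removes an electron from the +2 ion. For each element: B²⁺ still has 1 valence electron; Na²⁺ is already 1 electron into the core; O²⁺ still has 4 valence electrons.
Core electrons are held far more tightly than valence electrons, so Na tops the IE_3 order.
Valence configurations: B²⁺ [He]2s¹, O²⁺ [He]2s²2p².
The numbers (kJ/mol): B 3660, Na 6910, O 5300.
Putting it together, IE_3: B < O < Na.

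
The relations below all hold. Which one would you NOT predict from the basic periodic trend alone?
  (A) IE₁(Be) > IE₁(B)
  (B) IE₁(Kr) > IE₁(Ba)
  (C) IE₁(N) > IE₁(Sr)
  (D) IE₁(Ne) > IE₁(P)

The general trend: first ionisation energy increases across a period and decreases down a group.
(A) Be (period 2, group 2) vs B (period 2, group 13): the stated order contradicts the simple trend.
(B) Kr (period 4, group 18) vs Ba (period 6, group 2): the stated order agrees with the simple trend.
(C) N (period 2, group 15) vs Sr (period 5, group 2): the stated order agrees with the simple trend.
(D) Ne (period 2, group 18) vs P (period 3, group 15): the stated order agrees with the simple trend.
The exception is (A): removing B's lone 2p electron is easier than breaking Be's filled 2s².

(A)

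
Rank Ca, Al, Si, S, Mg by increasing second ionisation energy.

Ca, Mg, Si, Al, S

After 1 electron has been removed, what remains? Ca⁺ still has 1 valence electron; Al⁺ still has 2 valence electrons; Si⁺ still has 3 valence electrons; S⁺ still has 5 valence electrons; Mg⁺ still has 1 valence electron.
All are still removing valence electrons, so compare the +1 ions as you would atoms: IE_2 generally rises across a period (higher Z_eff) and falls down a group (larger shell), subject to the usual subshell exceptions.
Valence configurations: Ca⁺ [Ar]4s¹, Al⁺ [Ne]3s², Si⁺ [Ne]3s²3p¹, S⁺ [Ne]3s²3p³, Mg⁺ [Ne]3s¹.
Si⁺ loses a lone 3p electron whereas Al⁺ must break into a filled 3s² pair, so IE_2(Al) > IE_2(Si) even though Si has the higher nuclear charge.
Tabulated IE_2 (kJ/mol): Ca 1145, Al 1817, Si 1577, S 2252, Mg 1451.
Hence IE_2: Ca < Mg < Si < Al < S.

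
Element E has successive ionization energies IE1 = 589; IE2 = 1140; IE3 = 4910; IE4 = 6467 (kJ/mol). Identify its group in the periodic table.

Group 2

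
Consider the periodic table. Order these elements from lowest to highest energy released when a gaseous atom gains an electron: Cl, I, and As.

As < I < Cl

Cl is in period 3, group 17; As is in period 4, group 15; I is in period 5, group 17.
EA tends to increase across a period and decrease down a group, though the pattern is less regular than for IE or radius.
Here both period and group differ, so the two effects have to be weighed against each other.
I > As: period and group pull opposite ways; the across-period shift dominates (295 vs 78 kJ/mol).
Cl > I: they share group 17; the group trend gives Cl the larger value.
Tabulated electron affinity (kJ/mol): Cl 349, As 78, I 295.
So from lowest to highest: As < I < Cl.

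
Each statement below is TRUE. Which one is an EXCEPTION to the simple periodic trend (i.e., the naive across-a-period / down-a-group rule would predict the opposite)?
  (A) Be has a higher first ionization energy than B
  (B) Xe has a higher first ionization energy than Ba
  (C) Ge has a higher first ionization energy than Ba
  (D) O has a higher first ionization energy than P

The general trend: first ionization energy increases across a period and decreases down a group.
(A) Be (period 2, group 2) vs B (period 2, group 13): the stated order contradicts the simple trend.
(B) Xe (period 5, group 18) vs Ba (period 6, group 2): the stated order agrees with the simple trend.
(C) Ge (period 4, group 14) vs Ba (period 6, group 2): the stated order agrees with the simple trend.
(D) O (period 2, group 16) vs P (period 3, group 15): the stated order agrees with the simple trend.
The exception is (A): removing B's lone 2p electron is easier than breaking Be's filled 2s².

(A)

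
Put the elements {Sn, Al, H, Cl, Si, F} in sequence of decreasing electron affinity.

Cl, F, Si, Sn, H, Al

H is in period 1, group 1; F is in period 2, group 17; Al is in period 3, group 13; Si is in period 3, group 14; Cl is in period 3, group 17; Sn is in period 5, group 14.
EA tends to increase across a period and decrease down a group, though the pattern is less regular than for IE or radius.
Here both period and group differ, so the two effects have to be weighed against each other.
H > Al: the two effects oppose for this pair; the down-group effect wins (73 vs 42 kJ/mol).
Sn > H: period and group pull opposite ways; the across-period shift dominates (107 vs 73 kJ/mol).
Si > Sn: Si sits above Sn in group 14, so the down-group effect alone puts Si higher.
F > Si: both effects reinforce here, so F is clearly the higher of the two.
Cl > F: this pair runs against the simple trend — see the exception note.
Note the exception: Cl has a higher electron affinity than F, contrary to the simple trend — F's small 2p subshell makes the incoming electron feel strong e⁻–e⁻ repulsion, so Cl actually releases more energy on gaining an electron.
For reference (kJ/mol): H 73, F 328, Al 42, Si 134, Cl 349, Sn 107.
So from highest to lowest: Cl > F > Si > Sn > H > Al.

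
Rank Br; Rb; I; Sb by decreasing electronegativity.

Br > I > Sb > Rb

Br is in period 4, group 17; Rb is in period 5, group 1; Sb is in period 5, group 15; I is in period 5, group 17.
EN rises left→right (higher Z_eff, smaller atoms) and falls top→bottom (larger, more shielded atoms).
Here both period and group differ, so the two effects have to be weighed against each other.
Sb > Rb: Sb lies to the right of Rb in period 5, so the across-period effect alone puts Sb higher.
I > Sb: I lies to the right of Sb in period 5, so the across-period effect alone puts I higher.
Br > I: Br sits above I in group 17, so the down-group effect alone puts Br higher.
Tabulated electronegativity (Pauling): Br 2.96, Rb 0.82, Sb 2.05, I 2.66.
So from highest to lowest: Br > I > Sb > Rb.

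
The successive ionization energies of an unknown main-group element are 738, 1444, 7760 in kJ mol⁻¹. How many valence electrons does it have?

Look for the largest jump between consecutive ionization energies: IE3/IE2 ≈ 5.4, far larger than any earlier ratio.
That jump marks the point where a core electron is being removed. So the atom has 2 valence electrons.

2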